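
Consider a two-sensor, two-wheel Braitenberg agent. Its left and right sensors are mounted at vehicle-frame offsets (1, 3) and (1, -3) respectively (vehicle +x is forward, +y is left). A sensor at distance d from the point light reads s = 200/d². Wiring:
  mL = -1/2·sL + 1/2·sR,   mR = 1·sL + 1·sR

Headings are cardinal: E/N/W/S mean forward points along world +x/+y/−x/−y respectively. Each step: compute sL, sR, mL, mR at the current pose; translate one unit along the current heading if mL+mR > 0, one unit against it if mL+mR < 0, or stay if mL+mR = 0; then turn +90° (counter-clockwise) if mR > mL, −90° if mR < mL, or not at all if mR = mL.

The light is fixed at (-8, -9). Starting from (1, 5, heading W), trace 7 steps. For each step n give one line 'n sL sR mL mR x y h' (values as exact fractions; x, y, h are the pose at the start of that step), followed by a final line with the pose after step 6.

n=0: pose=(1,5,W); sL=40/37, sR=200/353; mL=-3360/13061, mR=21520/13061; mL+mR=18160/13061 → advance +1; mR−mL=24880/13061 → turn +1·90°
n=1: pose=(0,5,S); sL=20/29, sR=100/97; mL=480/2813, mR=4840/2813; mL+mR=5320/2813 → advance +1; mR−mL=4360/2813 → turn +1·90°
n=2: pose=(0,4,E); sL=200/337, sR=200/181; mL=15600/60997, mR=103600/60997; mL+mR=119200/60997 → advance +1; mR−mL=88000/60997 → turn +1·90°
n=3: pose=(1,4,N); sL=25/29, sR=10/17; mL=-135/986, mR=715/493; mL+mR=1295/986 → advance +1; mR−mL=1565/986 → turn +1·90°
n=4: pose=(1,5,W); sL=40/37, sR=200/353; mL=-3360/13061, mR=21520/13061; mL+mR=18160/13061 → advance +1; mR−mL=24880/13061 → turn +1·90°
n=5: pose=(0,5,S); sL=20/29, sR=100/97; mL=480/2813, mR=4840/2813; mL+mR=5320/2813 → advance +1; mR−mL=4360/2813 → turn +1·90°
n=6: pose=(0,4,E); sL=200/337, sR=200/181; mL=15600/60997, mR=103600/60997; mL+mR=119200/60997 → advance +1; mR−mL=88000/60997 → turn +1·90°

0 40/37 200/353 -3360/13061 21520/13061 1 5 W
1 20/29 100/97 480/2813 4840/2813 0 5 S
2 200/337 200/181 15600/60997 103600/60997 0 4 E
3 25/29 10/17 -135/986 715/493 1 4 N
4 40/37 200/353 -3360/13061 21520/13061 1 5 W
5 20/29 100/97 480/2813 4840/2813 0 5 S
6 200/337 200/181 15600/60997 103600/60997 0 4 E
final 1 4 N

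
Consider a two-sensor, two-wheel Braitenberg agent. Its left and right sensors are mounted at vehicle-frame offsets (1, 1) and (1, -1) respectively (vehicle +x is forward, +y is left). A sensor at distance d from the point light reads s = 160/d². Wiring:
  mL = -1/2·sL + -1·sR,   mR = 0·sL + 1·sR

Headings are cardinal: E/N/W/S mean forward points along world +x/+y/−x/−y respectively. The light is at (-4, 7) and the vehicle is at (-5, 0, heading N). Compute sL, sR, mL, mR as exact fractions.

4 40/9 -58/9 40/9

left sensor world pos  = (-6, 1); dL² = 40
right sensor world pos = (-4, 1); dR² = 36
sL = 160/40 = 4
sR = 160/36 = 40/9
mL = -1/2·sL + -1·sR = -58/9
mR = 0·sL + 1·sR = 40/9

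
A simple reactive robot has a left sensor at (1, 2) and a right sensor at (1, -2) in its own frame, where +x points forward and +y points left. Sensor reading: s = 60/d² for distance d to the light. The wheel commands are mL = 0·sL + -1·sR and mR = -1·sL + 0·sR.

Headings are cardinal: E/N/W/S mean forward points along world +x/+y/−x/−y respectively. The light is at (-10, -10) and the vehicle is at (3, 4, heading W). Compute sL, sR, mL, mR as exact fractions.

left sensor world pos  = (2, 2); dL² = 288
right sensor world pos = (2, 6); dR² = 400
sL = 60/288 = 5/24
sR = 60/400 = 3/20
mL = 0·sL + -1·sR = -3/20
mR = -1·sL + 0·sR = -5/24

5/24 3/20 -3/20 -5/24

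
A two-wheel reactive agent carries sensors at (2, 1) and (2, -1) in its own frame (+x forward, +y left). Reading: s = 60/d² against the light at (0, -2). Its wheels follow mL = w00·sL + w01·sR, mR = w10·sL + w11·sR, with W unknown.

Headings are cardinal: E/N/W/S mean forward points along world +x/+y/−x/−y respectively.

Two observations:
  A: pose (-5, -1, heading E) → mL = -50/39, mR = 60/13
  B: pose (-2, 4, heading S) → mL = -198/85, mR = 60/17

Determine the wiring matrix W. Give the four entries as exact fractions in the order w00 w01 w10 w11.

-1 1/2 1 0

obs A: pose=(-5,-1,E) → sL=60/13, sR=20/3, mL=-50/39, mR=60/13
obs B: pose=(-2,4,S) → sL=60/17, sR=12/5, mL=-198/85, mR=60/17
sensor matrix S = [[60/13, 20/3], [60/17, 12/5]]; det S = -2752/221
solve [mL_A; mL_B] = S·[w00; w01] and [mR_A; mR_B] = S·[w10; w11]:
  w00 = -1, w01 = 1/2, w10 = 1, w11 = 0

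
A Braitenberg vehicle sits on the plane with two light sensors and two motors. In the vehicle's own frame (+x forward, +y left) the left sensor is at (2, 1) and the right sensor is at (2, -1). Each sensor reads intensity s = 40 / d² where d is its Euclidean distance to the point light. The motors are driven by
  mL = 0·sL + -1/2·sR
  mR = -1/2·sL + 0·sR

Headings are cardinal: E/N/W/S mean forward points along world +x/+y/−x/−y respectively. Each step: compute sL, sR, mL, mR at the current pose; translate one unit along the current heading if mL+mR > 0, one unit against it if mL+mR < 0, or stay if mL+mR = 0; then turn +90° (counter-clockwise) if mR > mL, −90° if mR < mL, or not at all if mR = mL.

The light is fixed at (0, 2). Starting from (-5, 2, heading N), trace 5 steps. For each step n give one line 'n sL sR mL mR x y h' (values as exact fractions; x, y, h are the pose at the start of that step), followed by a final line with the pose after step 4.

n=0: pose=(-5,2,N); sL=1, sR=2; mL=-1, mR=-1/2; mL+mR=-3/2 → advance -1; mR−mL=1/2 → turn +1·90°
n=1: pose=(-5,1,W); sL=40/53, sR=40/49; mL=-20/49, mR=-20/53; mL+mR=-2040/2597 → advance -1; mR−mL=80/2597 → turn +1·90°
n=2: pose=(-4,1,S); sL=20/9, sR=20/17; mL=-10/17, mR=-10/9; mL+mR=-260/153 → advance -1; mR−mL=-80/153 → turn -1·90°
n=3: pose=(-4,2,W); sL=40/37, sR=40/37; mL=-20/37, mR=-20/37; mL+mR=-40/37 → advance -1; mR−mL=0 → turn +0·90°
n=4: pose=(-3,2,W); sL=20/13, sR=20/13; mL=-10/13, mR=-10/13; mL+mR=-20/13 → advance -1; mR−mL=0 → turn +0·90°

0 1 2 -1 -1/2 -5 2 N
1 40/53 40/49 -20/49 -20/53 -5 1 W
2 20/9 20/17 -10/17 -10/9 -4 1 S
3 40/37 40/37 -20/37 -20/37 -4 2 W
4 20/13 20/13 -10/13 -10/13 -3 2 W
final -2 2 W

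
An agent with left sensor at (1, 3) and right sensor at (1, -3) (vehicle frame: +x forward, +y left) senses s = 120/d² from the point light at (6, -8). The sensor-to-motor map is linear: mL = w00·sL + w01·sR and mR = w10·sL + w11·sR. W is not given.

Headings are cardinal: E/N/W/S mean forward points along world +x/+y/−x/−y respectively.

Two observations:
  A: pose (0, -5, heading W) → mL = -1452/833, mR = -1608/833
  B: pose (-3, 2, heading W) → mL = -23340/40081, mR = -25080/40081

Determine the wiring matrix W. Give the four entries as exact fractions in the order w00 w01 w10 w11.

obs A: pose=(0,-5,W) → sL=120/49, sR=24/17, mL=-1452/833, mR=-1608/833
obs B: pose=(-3,2,W) → sL=120/149, sR=120/269, mL=-23340/40081, mR=-25080/40081
sensor matrix S = [[120/49, 24/17], [120/149, 120/269]]; det S = -1486080/33387473
solve [mL_A; mL_B] = S·[w00; w01] and [mR_A; mR_B] = S·[w10; w11]:
  w00 = -1, w01 = 1/2, w10 = -1/2, w11 = -1/2

-1 1/2 -1/2 -1/2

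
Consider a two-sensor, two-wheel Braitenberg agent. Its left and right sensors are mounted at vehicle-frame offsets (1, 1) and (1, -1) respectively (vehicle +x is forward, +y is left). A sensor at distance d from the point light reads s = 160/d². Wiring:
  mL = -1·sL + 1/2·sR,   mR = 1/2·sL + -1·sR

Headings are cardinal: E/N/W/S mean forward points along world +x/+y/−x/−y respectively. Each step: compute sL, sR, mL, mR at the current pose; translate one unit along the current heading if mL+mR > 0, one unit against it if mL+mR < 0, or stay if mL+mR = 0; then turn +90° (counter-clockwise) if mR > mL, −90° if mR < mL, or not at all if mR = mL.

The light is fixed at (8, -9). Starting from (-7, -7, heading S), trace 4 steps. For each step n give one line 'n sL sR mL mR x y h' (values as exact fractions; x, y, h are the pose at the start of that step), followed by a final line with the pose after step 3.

0 160/197 160/257 -25360/50629 -10960/50629 -7 -7 S
1 40/53 4/5 -94/265 -112/265 -7 -6 E
2 160/229 160/293 -28560/67097 -13200/67097 -8 -6 S
3 16/25 80/117 -872/2925 -1064/2925 -8 -5 E
final -9 -5 S

n=0: pose=(-7,-7,S); sL=160/197, sR=160/257; mL=-25360/50629, mR=-10960/50629; mL+mR=-36320/50629 → advance -1; mR−mL=14400/50629 → turn +1·90°
n=1: pose=(-7,-6,E); sL=40/53, sR=4/5; mL=-94/265, mR=-112/265; mL+mR=-206/265 → advance -1; mR−mL=-18/265 → turn -1·90°
n=2: pose=(-8,-6,S); sL=160/229, sR=160/293; mL=-28560/67097, mR=-13200/67097; mL+mR=-41760/67097 → advance -1; mR−mL=15360/67097 → turn +1·90°
n=3: pose=(-8,-5,E); sL=16/25, sR=80/117; mL=-872/2925, mR=-1064/2925; mL+mR=-1936/2925 → advance -1; mR−mL=-64/975 → turn -1·90°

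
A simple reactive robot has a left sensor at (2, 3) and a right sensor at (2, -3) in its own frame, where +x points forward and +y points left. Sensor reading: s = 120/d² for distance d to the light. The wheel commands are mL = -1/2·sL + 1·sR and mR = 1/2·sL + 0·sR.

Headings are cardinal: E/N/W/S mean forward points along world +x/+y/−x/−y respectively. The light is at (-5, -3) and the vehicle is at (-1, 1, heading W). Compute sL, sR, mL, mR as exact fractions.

24 120/53 -516/53 12

left sensor world pos  = (-3, -2); dL² = 5
right sensor world pos = (-3, 4); dR² = 53
sL = 120/5 = 24
sR = 120/53 = 120/53
mL = -1/2·sL + 1·sR = -516/53
mR = 1/2·sL + 0·sR = 12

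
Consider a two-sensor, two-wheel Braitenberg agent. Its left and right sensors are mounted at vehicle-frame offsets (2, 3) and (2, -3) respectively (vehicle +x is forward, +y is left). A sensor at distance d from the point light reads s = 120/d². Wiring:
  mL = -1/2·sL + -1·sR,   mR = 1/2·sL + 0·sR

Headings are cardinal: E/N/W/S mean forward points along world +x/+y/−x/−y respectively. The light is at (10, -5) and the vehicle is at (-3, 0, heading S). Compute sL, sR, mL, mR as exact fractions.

120/109 24/53 -5796/5777 60/109

left sensor world pos  = (0, -2); dL² = 109
right sensor world pos = (-6, -2); dR² = 265
sL = 120/109 = 120/109
sR = 120/265 = 24/53
mL = -1/2·sL + -1·sR = -5796/5777
mR = 1/2·sL + 0·sR = 60/109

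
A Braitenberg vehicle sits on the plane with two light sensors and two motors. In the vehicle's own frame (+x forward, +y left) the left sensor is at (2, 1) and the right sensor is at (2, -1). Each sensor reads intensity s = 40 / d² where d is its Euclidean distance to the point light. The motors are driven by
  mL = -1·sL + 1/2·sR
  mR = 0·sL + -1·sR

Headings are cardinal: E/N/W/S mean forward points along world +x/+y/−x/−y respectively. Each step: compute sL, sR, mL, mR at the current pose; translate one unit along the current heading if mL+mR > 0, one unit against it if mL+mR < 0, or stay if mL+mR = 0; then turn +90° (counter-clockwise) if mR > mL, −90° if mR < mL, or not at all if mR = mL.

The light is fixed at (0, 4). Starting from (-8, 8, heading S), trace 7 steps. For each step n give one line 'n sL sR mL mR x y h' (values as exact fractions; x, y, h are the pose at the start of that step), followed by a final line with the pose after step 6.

n=0: pose=(-8,8,S); sL=40/53, sR=8/17; mL=-468/901, mR=-8/17; mL+mR=-892/901 → advance -1; mR−mL=44/901 → turn +1·90°
n=1: pose=(-8,9,E); sL=5/9, sR=10/13; mL=-20/117, mR=-10/13; mL+mR=-110/117 → advance -1; mR−mL=-70/117 → turn -1·90°
n=2: pose=(-9,9,S); sL=40/73, sR=40/109; mL=-2900/7957, mR=-40/109; mL+mR=-5820/7957 → advance -1; mR−mL=-20/7957 → turn -1·90°
n=3: pose=(-9,10,W); sL=20/73, sR=4/17; mL=-194/1241, mR=-4/17; mL+mR=-486/1241 → advance -1; mR−mL=-98/1241 → turn -1·90°
n=4: pose=(-8,10,N); sL=8/29, sR=40/113; mL=-324/3277, mR=-40/113; mL+mR=-1484/3277 → advance -1; mR−mL=-836/3277 → turn -1·90°
n=5: pose=(-8,9,E); sL=5/9, sR=10/13; mL=-20/117, mR=-10/13; mL+mR=-110/117 → advance -1; mR−mL=-70/117 → turn -1·90°
n=6: pose=(-9,9,S); sL=40/73, sR=40/109; mL=-2900/7957, mR=-40/109; mL+mR=-5820/7957 → advance -1; mR−mL=-20/7957 → turn -1·90°

0 40/53 8/17 -468/901 -8/17 -8 8 S
1 5/9 10/13 -20/117 -10/13 -8 9 E
2 40/73 40/109 -2900/7957 -40/109 -9 9 S
3 20/73 4/17 -194/1241 -4/17 -9 10 W
4 8/29 40/113 -324/3277 -40/113 -8 10 N
5 5/9 10/13 -20/117 -10/13 -8 9 E
6 40/73 40/109 -2900/7957 -40/109 -9 9 S
final -9 10 W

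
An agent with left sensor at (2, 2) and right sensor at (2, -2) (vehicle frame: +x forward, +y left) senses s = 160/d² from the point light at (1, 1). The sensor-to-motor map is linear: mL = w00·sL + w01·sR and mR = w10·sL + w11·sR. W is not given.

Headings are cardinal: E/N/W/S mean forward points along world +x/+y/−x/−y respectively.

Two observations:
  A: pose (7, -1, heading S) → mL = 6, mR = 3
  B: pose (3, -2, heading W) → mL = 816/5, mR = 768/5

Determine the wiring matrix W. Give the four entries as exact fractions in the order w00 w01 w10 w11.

obs A: pose=(7,-1,S) → sL=2, sR=5, mL=6, mR=3
obs B: pose=(3,-2,W) → sL=32/5, sR=160, mL=816/5, mR=768/5
sensor matrix S = [[2, 5], [32/5, 160]]; det S = 288
solve [mL_A; mL_B] = S·[w00; w01] and [mR_A; mR_B] = S·[w10; w11]:
  w00 = 1/2, w01 = 1, w10 = -1, w11 = 1

1/2 1 -1 1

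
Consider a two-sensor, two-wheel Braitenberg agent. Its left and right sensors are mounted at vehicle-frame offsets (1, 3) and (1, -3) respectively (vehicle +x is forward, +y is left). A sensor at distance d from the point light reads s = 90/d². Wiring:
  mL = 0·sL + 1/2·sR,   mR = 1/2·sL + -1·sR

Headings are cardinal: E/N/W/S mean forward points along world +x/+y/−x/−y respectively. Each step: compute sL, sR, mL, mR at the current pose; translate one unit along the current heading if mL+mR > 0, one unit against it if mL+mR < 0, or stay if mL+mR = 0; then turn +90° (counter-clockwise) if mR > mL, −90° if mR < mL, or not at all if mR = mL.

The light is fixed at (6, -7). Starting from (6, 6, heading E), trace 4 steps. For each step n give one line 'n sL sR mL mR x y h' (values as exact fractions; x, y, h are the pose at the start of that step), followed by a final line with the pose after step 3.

0 90/257 90/101 45/101 -18585/25957 6 6 E
1 45/74 9/16 9/32 -153/592 5 6 S
2 18/17 90/229 45/229 531/3893 5 5 W
3 45/97 9/17 9/34 -981/3298 4 5 N
final 4 4 E

n=0: pose=(6,6,E); sL=90/257, sR=90/101; mL=45/101, mR=-18585/25957; mL+mR=-7020/25957 → advance -1; mR−mL=-30150/25957 → turn -1·90°
n=1: pose=(5,6,S); sL=45/74, sR=9/16; mL=9/32, mR=-153/592; mL+mR=27/1184 → advance +1; mR−mL=-639/1184 → turn -1·90°
n=2: pose=(5,5,W); sL=18/17, sR=90/229; mL=45/229, mR=531/3893; mL+mR=1296/3893 → advance +1; mR−mL=-234/3893 → turn -1·90°
n=3: pose=(4,5,N); sL=45/97, sR=9/17; mL=9/34, mR=-981/3298; mL+mR=-54/1649 → advance -1; mR−mL=-927/1649 → turn -1·90°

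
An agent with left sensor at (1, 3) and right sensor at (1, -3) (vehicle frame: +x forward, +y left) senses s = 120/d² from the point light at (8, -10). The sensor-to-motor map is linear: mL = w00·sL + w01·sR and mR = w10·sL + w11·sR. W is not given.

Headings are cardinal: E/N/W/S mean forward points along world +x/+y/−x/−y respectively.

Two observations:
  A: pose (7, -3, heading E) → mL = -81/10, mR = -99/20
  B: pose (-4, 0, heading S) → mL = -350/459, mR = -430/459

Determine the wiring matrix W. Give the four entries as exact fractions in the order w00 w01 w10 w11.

obs A: pose=(7,-3,E) → sL=6/5, sR=15/2, mL=-81/10, mR=-99/20
obs B: pose=(-4,0,S) → sL=20/27, sR=20/51, mL=-350/459, mR=-430/459
sensor matrix S = [[6/5, 15/2], [20/27, 20/51]]; det S = -778/153
solve [mL_A; mL_B] = S·[w00; w01] and [mR_A; mR_B] = S·[w10; w11]:
  w00 = -1/2, w01 = -1, w10 = -1, w11 = -1/2

-1/2 -1 -1 -1/2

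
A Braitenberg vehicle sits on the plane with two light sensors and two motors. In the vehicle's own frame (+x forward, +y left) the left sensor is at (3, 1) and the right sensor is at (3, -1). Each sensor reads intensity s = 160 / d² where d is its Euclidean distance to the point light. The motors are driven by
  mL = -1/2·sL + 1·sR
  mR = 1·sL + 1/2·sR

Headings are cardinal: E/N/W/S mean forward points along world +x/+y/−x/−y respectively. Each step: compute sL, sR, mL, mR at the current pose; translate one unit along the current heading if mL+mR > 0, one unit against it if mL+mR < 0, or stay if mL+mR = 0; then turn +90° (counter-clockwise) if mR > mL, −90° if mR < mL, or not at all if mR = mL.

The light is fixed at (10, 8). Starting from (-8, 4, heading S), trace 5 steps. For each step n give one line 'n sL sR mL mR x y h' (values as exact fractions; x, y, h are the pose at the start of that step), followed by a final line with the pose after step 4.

0 80/169 16/41 1064/6929 4632/6929 -8 4 S
1 160/241 160/261 17680/62901 61040/62901 -8 3 E
2 20/41 8/13 198/533 424/533 -7 3 N
3 32/85 160/409 7056/34765 19888/34765 -7 4 W
4 80/169 16/41 1064/6929 4632/6929 -8 4 S
final -8 3 E

n=0: pose=(-8,4,S); sL=80/169, sR=16/41; mL=1064/6929, mR=4632/6929; mL+mR=5696/6929 → advance +1; mR−mL=3568/6929 → turn +1·90°
n=1: pose=(-8,3,E); sL=160/241, sR=160/261; mL=17680/62901, mR=61040/62901; mL+mR=26240/20967 → advance +1; mR−mL=43360/62901 → turn +1·90°
n=2: pose=(-7,3,N); sL=20/41, sR=8/13; mL=198/533, mR=424/533; mL+mR=622/533 → advance +1; mR−mL=226/533 → turn +1·90°
n=3: pose=(-7,4,W); sL=32/85, sR=160/409; mL=7056/34765, mR=19888/34765; mL+mR=26944/34765 → advance +1; mR−mL=12832/34765 → turn +1·90°
n=4: pose=(-8,4,S); sL=80/169, sR=16/41; mL=1064/6929, mR=4632/6929; mL+mR=5696/6929 → advance +1; mR−mL=3568/6929 → turn +1·90°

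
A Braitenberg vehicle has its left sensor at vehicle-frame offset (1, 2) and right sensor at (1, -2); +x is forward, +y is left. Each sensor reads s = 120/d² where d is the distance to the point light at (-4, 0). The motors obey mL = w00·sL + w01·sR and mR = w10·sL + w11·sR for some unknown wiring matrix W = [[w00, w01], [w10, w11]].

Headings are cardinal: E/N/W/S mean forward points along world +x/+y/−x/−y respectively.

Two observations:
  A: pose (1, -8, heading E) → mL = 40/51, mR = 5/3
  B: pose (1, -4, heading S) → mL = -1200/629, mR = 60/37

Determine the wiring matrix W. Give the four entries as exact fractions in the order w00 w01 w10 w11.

1 -1 1 0

obs A: pose=(1,-8,E) → sL=5/3, sR=15/17, mL=40/51, mR=5/3
obs B: pose=(1,-4,S) → sL=60/37, sR=60/17, mL=-1200/629, mR=60/37
sensor matrix S = [[5/3, 15/17], [60/37, 60/17]]; det S = 2800/629
solve [mL_A; mL_B] = S·[w00; w01] and [mR_A; mR_B] = S·[w10; w11]:
  w00 = 1, w01 = -1, w10 = 1, w11 = 0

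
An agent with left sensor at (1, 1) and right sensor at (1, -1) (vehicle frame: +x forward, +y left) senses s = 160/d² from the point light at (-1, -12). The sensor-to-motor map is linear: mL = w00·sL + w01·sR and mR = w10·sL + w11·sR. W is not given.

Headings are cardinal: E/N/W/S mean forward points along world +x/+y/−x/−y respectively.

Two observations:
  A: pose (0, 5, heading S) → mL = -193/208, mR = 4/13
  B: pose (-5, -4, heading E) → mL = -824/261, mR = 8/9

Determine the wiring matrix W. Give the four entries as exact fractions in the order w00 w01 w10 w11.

obs A: pose=(0,5,S) → sL=8/13, sR=5/8, mL=-193/208, mR=4/13
obs B: pose=(-5,-4,E) → sL=16/9, sR=80/29, mL=-824/261, mR=8/9
sensor matrix S = [[8/13, 5/8], [16/9, 80/29]]; det S = 1990/3393
solve [mL_A; mL_B] = S·[w00; w01] and [mR_A; mR_B] = S·[w10; w11]:
  w00 = -1, w01 = -1/2, w10 = 1/2, w11 = 0

-1 -1/2 1/2 0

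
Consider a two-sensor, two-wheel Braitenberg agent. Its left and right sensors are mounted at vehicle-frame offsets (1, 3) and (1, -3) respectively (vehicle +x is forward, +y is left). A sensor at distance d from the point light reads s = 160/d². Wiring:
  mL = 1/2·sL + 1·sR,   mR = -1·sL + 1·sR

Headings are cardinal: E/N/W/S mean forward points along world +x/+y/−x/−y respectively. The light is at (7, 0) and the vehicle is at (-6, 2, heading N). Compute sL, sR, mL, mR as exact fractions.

32/53 160/109 10224/5777 4992/5777

left sensor world pos  = (-9, 3); dL² = 265
right sensor world pos = (-3, 3); dR² = 109
sL = 160/265 = 32/53
sR = 160/109 = 160/109
mL = 1/2·sL + 1·sR = 10224/5777
mR = -1·sL + 1·sR = 4992/5777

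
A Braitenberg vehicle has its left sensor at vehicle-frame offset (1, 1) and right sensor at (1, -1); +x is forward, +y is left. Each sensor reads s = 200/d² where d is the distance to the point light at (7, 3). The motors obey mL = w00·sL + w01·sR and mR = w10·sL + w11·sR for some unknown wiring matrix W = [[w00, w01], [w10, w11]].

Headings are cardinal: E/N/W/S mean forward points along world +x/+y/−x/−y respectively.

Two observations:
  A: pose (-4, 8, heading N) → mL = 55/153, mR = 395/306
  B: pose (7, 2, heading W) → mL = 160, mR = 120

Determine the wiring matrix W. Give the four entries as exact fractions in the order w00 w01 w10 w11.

obs A: pose=(-4,8,N) → sL=10/9, sR=25/17, mL=55/153, mR=395/306
obs B: pose=(7,2,W) → sL=40, sR=200, mL=160, mR=120
sensor matrix S = [[10/9, 25/17], [40, 200]]; det S = 25000/153
solve [mL_A; mL_B] = S·[w00; w01] and [mR_A; mR_B] = S·[w10; w11]:
  w00 = -1, w01 = 1, w10 = 1/2, w11 = 1/2

-1 1 1/2 1/2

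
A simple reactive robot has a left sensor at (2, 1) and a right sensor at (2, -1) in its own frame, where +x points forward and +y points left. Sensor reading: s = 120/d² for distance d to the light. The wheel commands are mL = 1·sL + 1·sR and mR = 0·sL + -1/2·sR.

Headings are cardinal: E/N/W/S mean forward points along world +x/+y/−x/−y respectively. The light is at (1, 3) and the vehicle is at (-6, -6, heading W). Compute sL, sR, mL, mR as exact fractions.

120/181 24/29 7824/5249 -12/29

left sensor world pos  = (-8, -7); dL² = 181
right sensor world pos = (-8, -5); dR² = 145
sL = 120/181 = 120/181
sR = 120/145 = 24/29
mL = 1·sL + 1·sR = 7824/5249
mR = 0·sL + -1/2·sR = -12/29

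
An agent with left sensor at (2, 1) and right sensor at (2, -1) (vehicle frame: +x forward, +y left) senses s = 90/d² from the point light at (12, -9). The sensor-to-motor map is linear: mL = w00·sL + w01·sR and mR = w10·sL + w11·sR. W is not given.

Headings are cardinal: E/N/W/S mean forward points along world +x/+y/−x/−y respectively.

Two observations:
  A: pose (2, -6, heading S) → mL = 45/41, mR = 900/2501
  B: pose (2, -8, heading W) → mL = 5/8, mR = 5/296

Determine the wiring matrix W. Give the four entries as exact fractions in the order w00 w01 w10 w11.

obs A: pose=(2,-6,S) → sL=45/41, sR=45/61, mL=45/41, mR=900/2501
obs B: pose=(2,-8,W) → sL=5/8, sR=45/74, mL=5/8, mR=5/296
sensor matrix S = [[45/41, 45/61], [5/8, 45/74]]; det S = 152775/740296
solve [mL_A; mL_B] = S·[w00; w01] and [mR_A; mR_B] = S·[w10; w11]:
  w00 = 1, w01 = 0, w10 = 1, w11 = -1

1 0 1 -1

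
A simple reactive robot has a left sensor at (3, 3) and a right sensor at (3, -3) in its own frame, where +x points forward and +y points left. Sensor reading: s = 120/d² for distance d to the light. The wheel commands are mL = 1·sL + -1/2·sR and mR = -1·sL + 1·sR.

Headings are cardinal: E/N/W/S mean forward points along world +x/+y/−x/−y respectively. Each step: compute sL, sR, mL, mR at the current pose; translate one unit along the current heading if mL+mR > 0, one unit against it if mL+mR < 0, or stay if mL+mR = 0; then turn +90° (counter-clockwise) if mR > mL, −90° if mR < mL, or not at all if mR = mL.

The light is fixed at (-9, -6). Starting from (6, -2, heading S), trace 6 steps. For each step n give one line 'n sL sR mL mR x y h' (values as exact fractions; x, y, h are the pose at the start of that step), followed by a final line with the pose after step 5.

n=0: pose=(6,-2,S); sL=24/65, sR=24/29; mL=-84/1885, mR=864/1885; mL+mR=12/29 → advance +1; mR−mL=948/1885 → turn +1·90°
n=1: pose=(6,-3,E); sL=1/3, sR=10/27; mL=4/27, mR=1/27; mL+mR=5/27 → advance +1; mR−mL=-1/9 → turn -1·90°
n=2: pose=(7,-3,S); sL=120/361, sR=120/169; mL=-1380/61009, mR=23040/61009; mL+mR=60/169 → advance +1; mR−mL=24420/61009 → turn +1·90°
n=3: pose=(7,-4,E); sL=60/193, sR=60/181; mL=5070/34933, mR=720/34933; mL+mR=30/181 → advance +1; mR−mL=-4350/34933 → turn -1·90°
n=4: pose=(8,-4,S); sL=120/401, sR=120/197; mL=-420/78997, mR=24480/78997; mL+mR=60/197 → advance +1; mR−mL=24900/78997 → turn +1·90°
n=5: pose=(8,-5,E); sL=15/52, sR=30/101; mL=735/5252, mR=45/5252; mL+mR=15/101 → advance +1; mR−mL=-345/2626 → turn -1·90°

0 24/65 24/29 -84/1885 864/1885 6 -2 S
1 1/3 10/27 4/27 1/27 6 -3 E
2 120/361 120/169 -1380/61009 23040/61009 7 -3 S
3 60/193 60/181 5070/34933 720/34933 7 -4 E
4 120/401 120/197 -420/78997 24480/78997 8 -4 S
5 15/52 30/101 735/5252 45/5252 8 -5 E
final 9 -5 S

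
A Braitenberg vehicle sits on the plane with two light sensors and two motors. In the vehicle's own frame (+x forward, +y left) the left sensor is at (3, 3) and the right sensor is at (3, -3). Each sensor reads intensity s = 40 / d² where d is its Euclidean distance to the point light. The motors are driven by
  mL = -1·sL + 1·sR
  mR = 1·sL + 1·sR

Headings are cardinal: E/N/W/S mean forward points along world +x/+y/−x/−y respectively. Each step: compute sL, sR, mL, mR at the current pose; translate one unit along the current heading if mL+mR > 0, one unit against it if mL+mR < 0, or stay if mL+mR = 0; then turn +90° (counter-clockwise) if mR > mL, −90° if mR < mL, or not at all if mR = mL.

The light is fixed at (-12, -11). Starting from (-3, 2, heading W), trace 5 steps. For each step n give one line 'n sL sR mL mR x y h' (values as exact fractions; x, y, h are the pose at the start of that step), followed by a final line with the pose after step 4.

n=0: pose=(-3,2,W); sL=5/17, sR=10/73; mL=-195/1241, mR=535/1241; mL+mR=20/73 → advance +1; mR−mL=10/17 → turn +1·90°
n=1: pose=(-4,2,S); sL=40/221, sR=8/25; mL=768/5525, mR=2768/5525; mL+mR=16/25 → advance +1; mR−mL=80/221 → turn +1·90°
n=2: pose=(-4,1,E); sL=20/173, sR=20/101; mL=1440/17473, mR=5480/17473; mL+mR=40/101 → advance +1; mR−mL=40/173 → turn +1·90°
n=3: pose=(-3,1,N); sL=40/261, sR=40/369; mL=-160/3567, mR=2800/10701; mL+mR=80/369 → advance +1; mR−mL=80/261 → turn +1·90°
n=4: pose=(-3,2,W); sL=5/17, sR=10/73; mL=-195/1241, mR=535/1241; mL+mR=20/73 → advance +1; mR−mL=10/17 → turn +1·90°

0 5/17 10/73 -195/1241 535/1241 -3 2 W
1 40/221 8/25 768/5525 2768/5525 -4 2 S
2 20/173 20/101 1440/17473 5480/17473 -4 1 E
3 40/261 40/369 -160/3567 2800/10701 -3 1 N
4 5/17 10/73 -195/1241 535/1241 -3 2 W
final -4 2 S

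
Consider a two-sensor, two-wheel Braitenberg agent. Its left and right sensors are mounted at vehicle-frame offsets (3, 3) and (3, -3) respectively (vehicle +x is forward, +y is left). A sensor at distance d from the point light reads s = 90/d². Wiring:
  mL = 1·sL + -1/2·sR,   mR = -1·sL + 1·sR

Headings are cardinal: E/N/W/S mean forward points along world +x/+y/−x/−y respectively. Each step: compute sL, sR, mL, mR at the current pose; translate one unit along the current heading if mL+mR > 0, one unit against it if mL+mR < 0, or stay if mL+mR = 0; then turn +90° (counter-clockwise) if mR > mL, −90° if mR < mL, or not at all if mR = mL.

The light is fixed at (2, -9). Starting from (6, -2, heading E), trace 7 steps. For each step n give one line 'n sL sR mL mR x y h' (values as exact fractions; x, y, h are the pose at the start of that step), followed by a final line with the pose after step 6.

n=0: pose=(6,-2,E); sL=90/149, sR=18/13; mL=-171/1937, mR=1512/1937; mL+mR=9/13 → advance +1; mR−mL=1683/1937 → turn +1·90°
n=1: pose=(7,-2,N); sL=45/52, sR=45/82; mL=315/533, mR=-675/2132; mL+mR=45/164 → advance +1; mR−mL=-1935/2132 → turn -1·90°
n=2: pose=(7,-1,E); sL=18/37, sR=90/89; mL=-63/3293, mR=1728/3293; mL+mR=45/89 → advance +1; mR−mL=1791/3293 → turn +1·90°
n=3: pose=(8,-1,N); sL=9/13, sR=45/101; mL=1233/2626, mR=-324/1313; mL+mR=45/202 → advance +1; mR−mL=-1881/2626 → turn -1·90°
n=4: pose=(8,0,E); sL=2/5, sR=10/13; mL=1/65, mR=24/65; mL+mR=5/13 → advance +1; mR−mL=23/65 → turn +1·90°
n=5: pose=(9,0,N); sL=9/16, sR=45/122; mL=369/976, mR=-189/976; mL+mR=45/244 → advance +1; mR−mL=-279/488 → turn -1·90°
n=6: pose=(9,1,E); sL=90/269, sR=90/149; mL=1305/40081, mR=10800/40081; mL+mR=45/149 → advance +1; mR−mL=9495/40081 → turn +1·90°

0 90/149 18/13 -171/1937 1512/1937 6 -2 E
1 45/52 45/82 315/533 -675/2132 7 -2 N
2 18/37 90/89 -63/3293 1728/3293 7 -1 E
3 9/13 45/101 1233/2626 -324/1313 8 -1 N
4 2/5 10/13 1/65 24/65 8 0 E
5 9/16 45/122 369/976 -189/976 9 0 N
6 90/269 90/149 1305/40081 10800/40081 9 1 E
final 10 1 N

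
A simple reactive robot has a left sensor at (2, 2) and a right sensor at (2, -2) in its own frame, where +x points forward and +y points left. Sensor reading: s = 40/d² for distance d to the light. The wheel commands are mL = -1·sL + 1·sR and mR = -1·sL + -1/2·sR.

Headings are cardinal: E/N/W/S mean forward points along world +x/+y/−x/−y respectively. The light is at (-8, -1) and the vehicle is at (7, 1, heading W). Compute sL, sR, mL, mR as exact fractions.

40/169 8/37 -128/6253 -2156/6253

left sensor world pos  = (5, -1); dL² = 169
right sensor world pos = (5, 3); dR² = 185
sL = 40/169 = 40/169
sR = 40/185 = 8/37
mL = -1·sL + 1·sR = -128/6253
mR = -1·sL + -1/2·sR = -2156/6253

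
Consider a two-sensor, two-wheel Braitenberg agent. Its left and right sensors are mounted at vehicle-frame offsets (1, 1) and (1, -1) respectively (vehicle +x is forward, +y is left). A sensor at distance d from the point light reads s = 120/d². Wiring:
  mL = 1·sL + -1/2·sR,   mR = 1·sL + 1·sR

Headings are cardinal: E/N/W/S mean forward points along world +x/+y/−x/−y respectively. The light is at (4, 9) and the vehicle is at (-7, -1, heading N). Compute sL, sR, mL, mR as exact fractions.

8/15 120/181 548/2715 3248/2715

left sensor world pos  = (-8, 0); dL² = 225
right sensor world pos = (-6, 0); dR² = 181
sL = 120/225 = 8/15
sR = 120/181 = 120/181
mL = 1·sL + -1/2·sR = 548/2715
mR = 1·sL + 1·sR = 3248/2715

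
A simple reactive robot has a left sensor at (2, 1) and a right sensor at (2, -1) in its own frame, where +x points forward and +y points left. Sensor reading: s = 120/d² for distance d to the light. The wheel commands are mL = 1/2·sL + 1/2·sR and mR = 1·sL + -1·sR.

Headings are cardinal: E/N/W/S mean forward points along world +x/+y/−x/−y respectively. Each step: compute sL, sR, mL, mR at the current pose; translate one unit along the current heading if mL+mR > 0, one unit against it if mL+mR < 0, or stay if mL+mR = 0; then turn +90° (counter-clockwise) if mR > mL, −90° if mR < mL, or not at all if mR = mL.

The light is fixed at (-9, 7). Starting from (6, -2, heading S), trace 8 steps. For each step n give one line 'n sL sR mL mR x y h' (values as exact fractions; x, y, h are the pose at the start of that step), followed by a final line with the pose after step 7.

0 120/377 120/317 41640/119509 -7200/119509 6 -2 S
1 12/29 12/25 324/725 -48/725 6 -3 W
2 120/233 120/289 31320/67337 6720/67337 5 -3 N
3 3/8 30/89 507/1424 27/712 5 -2 E
4 120/377 120/317 41640/119509 -7200/119509 6 -2 S
5 12/29 12/25 324/725 -48/725 6 -3 W
6 120/233 120/289 31320/67337 6720/67337 5 -3 N
7 3/8 30/89 507/1424 27/712 5 -2 E
final 6 -2 S

n=0: pose=(6,-2,S); sL=120/377, sR=120/317; mL=41640/119509, mR=-7200/119509; mL+mR=34440/119509 → advance +1; mR−mL=-48840/119509 → turn -1·90°
n=1: pose=(6,-3,W); sL=12/29, sR=12/25; mL=324/725, mR=-48/725; mL+mR=276/725 → advance +1; mR−mL=-372/725 → turn -1·90°
n=2: pose=(5,-3,N); sL=120/233, sR=120/289; mL=31320/67337, mR=6720/67337; mL+mR=38040/67337 → advance +1; mR−mL=-24600/67337 → turn -1·90°
n=3: pose=(5,-2,E); sL=3/8, sR=30/89; mL=507/1424, mR=27/712; mL+mR=561/1424 → advance +1; mR−mL=-453/1424 → turn -1·90°
n=4: pose=(6,-2,S); sL=120/377, sR=120/317; mL=41640/119509, mR=-7200/119509; mL+mR=34440/119509 → advance +1; mR−mL=-48840/119509 → turn -1·90°
n=5: pose=(6,-3,W); sL=12/29, sR=12/25; mL=324/725, mR=-48/725; mL+mR=276/725 → advance +1; mR−mL=-372/725 → turn -1·90°
n=6: pose=(5,-3,N); sL=120/233, sR=120/289; mL=31320/67337, mR=6720/67337; mL+mR=38040/67337 → advance +1; mR−mL=-24600/67337 → turn -1·90°
n=7: pose=(5,-2,E); sL=3/8, sR=30/89; mL=507/1424, mR=27/712; mL+mR=561/1424 → advance +1; mR−mL=-453/1424 → turn -1·90°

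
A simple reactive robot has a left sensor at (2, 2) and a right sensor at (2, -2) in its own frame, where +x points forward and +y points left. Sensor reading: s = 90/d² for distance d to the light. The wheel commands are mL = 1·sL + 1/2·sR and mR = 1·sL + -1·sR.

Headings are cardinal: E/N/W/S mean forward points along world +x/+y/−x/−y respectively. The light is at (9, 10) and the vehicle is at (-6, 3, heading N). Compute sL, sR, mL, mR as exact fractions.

left sensor world pos  = (-8, 5); dL² = 314
right sensor world pos = (-4, 5); dR² = 194
sL = 90/314 = 45/157
sR = 90/194 = 45/97
mL = 1·sL + 1/2·sR = 15795/30458
mR = 1·sL + -1·sR = -2700/15229

45/157 45/97 15795/30458 -2700/15229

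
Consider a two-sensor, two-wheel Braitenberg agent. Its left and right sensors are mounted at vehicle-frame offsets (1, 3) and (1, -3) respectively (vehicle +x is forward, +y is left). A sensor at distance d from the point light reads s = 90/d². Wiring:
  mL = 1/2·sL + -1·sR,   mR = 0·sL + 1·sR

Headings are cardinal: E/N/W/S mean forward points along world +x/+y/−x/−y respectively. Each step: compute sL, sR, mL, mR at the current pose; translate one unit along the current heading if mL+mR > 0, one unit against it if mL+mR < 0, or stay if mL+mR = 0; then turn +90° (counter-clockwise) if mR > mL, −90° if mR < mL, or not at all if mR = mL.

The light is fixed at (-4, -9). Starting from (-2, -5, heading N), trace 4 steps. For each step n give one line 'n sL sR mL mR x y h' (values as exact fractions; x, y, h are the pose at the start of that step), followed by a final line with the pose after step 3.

0 45/13 9/5 -9/130 9/5 -2 -5 N
1 18 18/13 99/13 18/13 -2 -4 W
2 9/4 45/26 -63/104 45/26 -3 -4 N
3 10 10/9 35/9 10/9 -3 -3 W
final -4 -3 N

n=0: pose=(-2,-5,N); sL=45/13, sR=9/5; mL=-9/130, mR=9/5; mL+mR=45/26 → advance +1; mR−mL=243/130 → turn +1·90°
n=1: pose=(-2,-4,W); sL=18, sR=18/13; mL=99/13, mR=18/13; mL+mR=9 → advance +1; mR−mL=-81/13 → turn -1·90°
n=2: pose=(-3,-4,N); sL=9/4, sR=45/26; mL=-63/104, mR=45/26; mL+mR=9/8 → advance +1; mR−mL=243/104 → turn +1·90°
n=3: pose=(-3,-3,W); sL=10, sR=10/9; mL=35/9, mR=10/9; mL+mR=5 → advance +1; mR−mL=-25/9 → turn -1·90°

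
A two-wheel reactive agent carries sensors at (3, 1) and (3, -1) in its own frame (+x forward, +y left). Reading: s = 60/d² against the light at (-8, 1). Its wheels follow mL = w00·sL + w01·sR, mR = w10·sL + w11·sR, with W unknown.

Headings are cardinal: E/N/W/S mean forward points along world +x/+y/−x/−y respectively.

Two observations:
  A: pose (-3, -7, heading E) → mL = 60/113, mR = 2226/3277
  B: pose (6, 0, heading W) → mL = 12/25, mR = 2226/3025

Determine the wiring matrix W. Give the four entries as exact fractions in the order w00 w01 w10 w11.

obs A: pose=(-3,-7,E) → sL=60/113, sR=12/29, mL=60/113, mR=2226/3277
obs B: pose=(6,0,W) → sL=12/25, sR=60/121, mL=12/25, mR=2226/3025
sensor matrix S = [[60/113, 12/29], [12/25, 60/121]]; det S = 641088/9912925
solve [mL_A; mL_B] = S·[w00; w01] and [mR_A; mR_B] = S·[w10; w11]:
  w00 = 1, w01 = 0, w10 = 1/2, w11 = 1

1 0 1/2 1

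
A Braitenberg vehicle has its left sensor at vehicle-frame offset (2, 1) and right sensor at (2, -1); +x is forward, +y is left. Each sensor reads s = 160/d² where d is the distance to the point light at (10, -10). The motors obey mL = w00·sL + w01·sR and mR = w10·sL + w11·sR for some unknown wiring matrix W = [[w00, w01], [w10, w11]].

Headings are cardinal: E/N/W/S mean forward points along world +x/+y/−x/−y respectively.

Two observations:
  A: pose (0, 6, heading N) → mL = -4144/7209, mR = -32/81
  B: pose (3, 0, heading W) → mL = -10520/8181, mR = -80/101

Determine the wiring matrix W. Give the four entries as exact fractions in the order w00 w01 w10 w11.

obs A: pose=(0,6,N) → sL=32/89, sR=32/81, mL=-4144/7209, mR=-32/81
obs B: pose=(3,0,W) → sL=80/81, sR=80/101, mL=-10520/8181, mR=-80/101
sensor matrix S = [[32/89, 32/81], [80/81, 80/101]]; det S = -6215680/58976829
solve [mL_A; mL_B] = S·[w00; w01] and [mR_A; mR_B] = S·[w10; w11]:
  w00 = -1/2, w01 = -1, w10 = 0, w11 = -1

-1/2 -1 0 -1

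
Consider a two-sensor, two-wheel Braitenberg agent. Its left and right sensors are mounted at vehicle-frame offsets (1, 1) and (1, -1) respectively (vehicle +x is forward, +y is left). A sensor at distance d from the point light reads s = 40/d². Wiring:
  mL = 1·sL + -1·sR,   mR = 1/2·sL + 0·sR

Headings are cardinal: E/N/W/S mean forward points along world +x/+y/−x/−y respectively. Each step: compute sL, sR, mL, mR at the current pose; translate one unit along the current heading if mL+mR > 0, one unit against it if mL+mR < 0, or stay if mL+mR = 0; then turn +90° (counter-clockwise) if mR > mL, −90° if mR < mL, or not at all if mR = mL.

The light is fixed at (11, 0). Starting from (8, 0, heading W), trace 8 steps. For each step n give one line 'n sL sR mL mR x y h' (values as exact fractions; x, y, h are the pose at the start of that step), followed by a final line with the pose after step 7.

0 40/17 40/17 0 20/17 8 0 W
1 4 20/13 32/13 2 7 0 S
2 40/29 8/5 -32/145 20/29 7 -1 W
3 2 1 1 1 6 -1 S
4 8/5 8/9 32/45 4/5 6 -2 S
5 2 5/4 3/4 1 6 -3 E
6 40/29 40/13 -640/377 20/29 7 -3 N
7 4/5 20/17 -32/85 2/5 7 -4 W
final 6 -4 S

n=0: pose=(8,0,W); sL=40/17, sR=40/17; mL=0, mR=20/17; mL+mR=20/17 → advance +1; mR−mL=20/17 → turn +1·90°
n=1: pose=(7,0,S); sL=4, sR=20/13; mL=32/13, mR=2; mL+mR=58/13 → advance +1; mR−mL=-6/13 → turn -1·90°
n=2: pose=(7,-1,W); sL=40/29, sR=8/5; mL=-32/145, mR=20/29; mL+mR=68/145 → advance +1; mR−mL=132/145 → turn +1·90°
n=3: pose=(6,-1,S); sL=2, sR=1; mL=1, mR=1; mL+mR=2 → advance +1; mR−mL=0 → turn +0·90°
n=4: pose=(6,-2,S); sL=8/5, sR=8/9; mL=32/45, mR=4/5; mL+mR=68/45 → advance +1; mR−mL=4/45 → turn +1·90°
n=5: pose=(6,-3,E); sL=2, sR=5/4; mL=3/4, mR=1; mL+mR=7/4 → advance +1; mR−mL=1/4 → turn +1·90°
n=6: pose=(7,-3,N); sL=40/29, sR=40/13; mL=-640/377, mR=20/29; mL+mR=-380/377 → advance -1; mR−mL=900/377 → turn +1·90°
n=7: pose=(7,-4,W); sL=4/5, sR=20/17; mL=-32/85, mR=2/5; mL+mR=2/85 → advance +1; mR−mL=66/85 → turn +1·90°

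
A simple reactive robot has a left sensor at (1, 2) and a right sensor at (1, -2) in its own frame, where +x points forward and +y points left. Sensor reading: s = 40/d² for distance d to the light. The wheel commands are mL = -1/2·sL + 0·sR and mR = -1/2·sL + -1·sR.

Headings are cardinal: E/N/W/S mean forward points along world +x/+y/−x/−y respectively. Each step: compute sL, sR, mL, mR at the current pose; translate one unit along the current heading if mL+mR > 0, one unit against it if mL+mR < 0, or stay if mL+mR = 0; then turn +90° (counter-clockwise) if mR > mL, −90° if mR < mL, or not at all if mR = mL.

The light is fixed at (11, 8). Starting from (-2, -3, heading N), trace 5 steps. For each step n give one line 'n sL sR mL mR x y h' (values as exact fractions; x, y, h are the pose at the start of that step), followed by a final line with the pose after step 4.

0 8/65 40/221 -4/65 -268/1105 -2 -3 N
1 10/61 2/17 -5/61 -207/1037 -2 -4 E
2 40/313 8/85 -20/313 -4204/26605 -3 -4 S
3 20/197 20/153 -10/197 -5470/30141 -3 -3 W
4 8/65 40/221 -4/65 -268/1105 -2 -3 N
final -2 -4 E

n=0: pose=(-2,-3,N); sL=8/65, sR=40/221; mL=-4/65, mR=-268/1105; mL+mR=-336/1105 → advance -1; mR−mL=-40/221 → turn -1·90°
n=1: pose=(-2,-4,E); sL=10/61, sR=2/17; mL=-5/61, mR=-207/1037; mL+mR=-292/1037 → advance -1; mR−mL=-2/17 → turn -1·90°
n=2: pose=(-3,-4,S); sL=40/313, sR=8/85; mL=-20/313, mR=-4204/26605; mL+mR=-5904/26605 → advance -1; mR−mL=-8/85 → turn -1·90°
n=3: pose=(-3,-3,W); sL=20/197, sR=20/153; mL=-10/197, mR=-5470/30141; mL+mR=-7000/30141 → advance -1; mR−mL=-20/153 → turn -1·90°
n=4: pose=(-2,-3,N); sL=8/65, sR=40/221; mL=-4/65, mR=-268/1105; mL+mR=-336/1105 → advance -1; mR−mL=-40/221 → turn -1·90°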